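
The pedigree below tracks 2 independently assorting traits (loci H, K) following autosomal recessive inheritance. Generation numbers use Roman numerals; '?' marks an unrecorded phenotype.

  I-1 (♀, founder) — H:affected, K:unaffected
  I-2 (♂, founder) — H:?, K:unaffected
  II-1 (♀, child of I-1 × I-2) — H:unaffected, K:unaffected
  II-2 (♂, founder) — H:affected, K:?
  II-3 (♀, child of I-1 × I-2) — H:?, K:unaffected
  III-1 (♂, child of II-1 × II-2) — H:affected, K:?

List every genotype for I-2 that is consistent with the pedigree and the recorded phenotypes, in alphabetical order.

H/I-1 aff ·: hh
H/I-2 ? ·: HH|Hh
H/II-1 un I-1×I-2: Hh
H/II-2 aff ·: hh
H/II-3 ? I-1×I-2: Hh|hh
H/III-1 aff II-1×II-2: hh
⇒ H over [I-1,I-2,II-1,II-2,II-3,III-1]: 3 consistent
K/I-1 un ·: KK|Kk
K/I-2 un ·: KK|Kk
K/II-1 un I-1×I-2: KK|Kk
K/II-2 ? ·: KK|Kk|kk
K/II-3 un I-1×I-2: KK|Kk
K/III-1 ? II-1×II-2: KK|Kk|kk
⇒ K over [I-1,I-2,II-1,II-2,II-3,III-1]: 70 consistent

I-2 ∈ {HH KK, HH Kk, Hh KK, Hh Kk}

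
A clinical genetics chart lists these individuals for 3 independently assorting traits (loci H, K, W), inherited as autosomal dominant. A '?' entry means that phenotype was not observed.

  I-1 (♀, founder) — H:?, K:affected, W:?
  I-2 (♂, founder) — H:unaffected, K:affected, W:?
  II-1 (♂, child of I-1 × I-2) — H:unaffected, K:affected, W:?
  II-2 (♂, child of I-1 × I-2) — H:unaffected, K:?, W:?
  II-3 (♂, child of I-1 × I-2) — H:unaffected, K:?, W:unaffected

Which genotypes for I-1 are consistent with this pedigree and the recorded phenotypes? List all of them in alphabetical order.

I-1 ∈ {Hh KK Ww, Hh KK ww, Hh Kk Ww, Hh Kk ww, hh KK Ww, hh KK ww, hh Kk Ww, hh Kk ww}

H/I-1 ? ·: hh|Hh
H/I-2 un ·: hh
H/II-1 un I-1×I-2: hh
H/II-2 un I-1×I-2: hh
H/II-3 un I-1×I-2: hh
⇒ H over [I-1,I-2,II-1,II-2,II-3]: 2 consistent
K/I-1 aff ·: Kk|KK
K/I-2 aff ·: Kk|KK
K/II-1 aff I-1×I-2: Kk|KK
K/II-2 ? I-1×I-2: kk|Kk|KK
K/II-3 ? I-1×I-2: kk|Kk|KK
⇒ K over [I-1,I-2,II-1,II-2,II-3]: 35 consistent
W/I-1 ? ·: ww|Ww
W/I-2 ? ·: ww|Ww
W/II-1 ? I-1×I-2: ww|Ww|WW
W/II-2 ? I-1×I-2: ww|Ww|WW
W/II-3 un I-1×I-2: ww
⇒ W over [I-1,I-2,II-1,II-2,II-3]: 18 consistent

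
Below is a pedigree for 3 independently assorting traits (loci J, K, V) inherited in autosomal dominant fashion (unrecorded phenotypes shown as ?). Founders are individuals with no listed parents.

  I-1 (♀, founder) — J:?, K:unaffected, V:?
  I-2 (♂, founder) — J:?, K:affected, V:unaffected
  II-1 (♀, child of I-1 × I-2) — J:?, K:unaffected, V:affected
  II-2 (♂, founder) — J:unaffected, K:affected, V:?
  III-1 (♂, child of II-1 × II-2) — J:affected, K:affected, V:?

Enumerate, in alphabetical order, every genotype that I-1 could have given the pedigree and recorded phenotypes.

J/I-1 ? ·: jj|Jj|JJ
J/I-2 ? ·: jj|Jj|JJ
J/II-1 ? I-1×I-2: Jj|JJ
J/II-2 un ·: jj
J/III-1 aff II-1×II-2: Jj
⇒ J over [I-1,I-2,II-1,II-2,III-1]: 11 consistent
K/I-1 un ·: kk
K/I-2 aff ·: Kk
K/II-1 un I-1×I-2: kk
K/II-2 aff ·: Kk|KK
K/III-1 aff II-1×II-2: Kk
⇒ K over [I-1,I-2,II-1,II-2,III-1]: 2 consistent
V/I-1 ? ·: Vv|VV
V/I-2 un ·: vv
V/II-1 aff I-1×I-2: Vv
V/II-2 ? ·: vv|Vv|VV
V/III-1 ? II-1×II-2: vv|Vv|VV
⇒ V over [I-1,I-2,II-1,II-2,III-1]: 14 consistent

I-1 ∈ {JJ kk VV, JJ kk Vv, Jj kk VV, Jj kk Vv, jj kk VV, jj kk Vv}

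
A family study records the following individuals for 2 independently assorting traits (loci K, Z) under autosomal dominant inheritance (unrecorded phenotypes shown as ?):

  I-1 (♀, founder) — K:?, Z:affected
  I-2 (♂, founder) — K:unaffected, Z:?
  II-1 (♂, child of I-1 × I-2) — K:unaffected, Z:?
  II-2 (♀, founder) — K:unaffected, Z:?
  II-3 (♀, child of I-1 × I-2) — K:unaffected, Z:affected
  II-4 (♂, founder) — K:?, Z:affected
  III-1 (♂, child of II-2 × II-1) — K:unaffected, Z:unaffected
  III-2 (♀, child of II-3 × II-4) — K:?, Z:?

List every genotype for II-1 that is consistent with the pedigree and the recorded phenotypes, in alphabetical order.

II-1 ∈ {kk Zz, kk zz}

K/I-1 ? ·: kk|Kk
K/I-2 un ·: kk
K/II-1 un I-1×I-2: kk
K/II-2 un ·: kk
K/II-3 un I-1×I-2: kk
K/II-4 ? ·: kk|Kk|KK
K/III-1 un II-2×II-1: kk
K/III-2 ? II-3×II-4: kk|Kk
⇒ K over [I-1,I-2,II-1,II-2,II-3,II-4,III-1,III-2]: 8 consistent
Z/I-1 aff ·: Zz|ZZ
Z/I-2 ? ·: zz|Zz|ZZ
Z/II-1 ? I-1×I-2: zz|Zz
Z/II-2 ? ·: zz|Zz
Z/II-3 aff I-1×I-2: Zz|ZZ
Z/II-4 aff ·: Zz|ZZ
Z/III-1 un II-2×II-1: zz
Z/III-2 ? II-3×II-4: zz|Zz|ZZ
⇒ Z over [I-1,I-2,II-1,II-2,II-3,II-4,III-1,III-2]: 94 consistent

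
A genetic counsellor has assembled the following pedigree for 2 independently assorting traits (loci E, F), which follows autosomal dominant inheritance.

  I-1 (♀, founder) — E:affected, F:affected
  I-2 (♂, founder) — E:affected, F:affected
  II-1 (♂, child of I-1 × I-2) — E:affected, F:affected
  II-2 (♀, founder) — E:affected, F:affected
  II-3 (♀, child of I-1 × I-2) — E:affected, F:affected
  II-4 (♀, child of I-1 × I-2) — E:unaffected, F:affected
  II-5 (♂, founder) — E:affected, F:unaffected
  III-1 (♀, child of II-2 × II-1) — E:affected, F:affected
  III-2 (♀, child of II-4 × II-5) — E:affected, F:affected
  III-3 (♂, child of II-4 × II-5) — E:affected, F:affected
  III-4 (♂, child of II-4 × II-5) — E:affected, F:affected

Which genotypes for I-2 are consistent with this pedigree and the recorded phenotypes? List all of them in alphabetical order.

I-2 ∈ {Ee FF, Ee Ff}

E/I-1 aff ·: Ee
E/I-2 aff ·: Ee
E/II-1 aff I-1×I-2: Ee|EE
E/II-2 aff ·: Ee|EE
E/II-3 aff I-1×I-2: Ee|EE
E/II-4 un I-1×I-2: ee
E/II-5 aff ·: Ee|EE
E/III-1 aff II-2×II-1: Ee|EE
E/III-2 aff II-4×II-5: Ee
E/III-3 aff II-4×II-5: Ee
E/III-4 aff II-4×II-5: Ee
⇒ E over [I-1,I-2,II-1,II-2,II-3,II-4,II-5,III-1,III-2,III-3,III-4]: 28 consistent
F/I-1 aff ·: Ff|FF
F/I-2 aff ·: Ff|FF
F/II-1 aff I-1×I-2: Ff|FF
F/II-2 aff ·: Ff|FF
F/II-3 aff I-1×I-2: Ff|FF
F/II-4 aff I-1×I-2: Ff|FF
F/II-5 un ·: ff
F/III-1 aff II-2×II-1: Ff|FF
F/III-2 aff II-4×II-5: Ff
F/III-3 aff II-4×II-5: Ff
F/III-4 aff II-4×II-5: Ff
⇒ F over [I-1,I-2,II-1,II-2,II-3,II-4,II-5,III-1,III-2,III-3,III-4]: 87 consistent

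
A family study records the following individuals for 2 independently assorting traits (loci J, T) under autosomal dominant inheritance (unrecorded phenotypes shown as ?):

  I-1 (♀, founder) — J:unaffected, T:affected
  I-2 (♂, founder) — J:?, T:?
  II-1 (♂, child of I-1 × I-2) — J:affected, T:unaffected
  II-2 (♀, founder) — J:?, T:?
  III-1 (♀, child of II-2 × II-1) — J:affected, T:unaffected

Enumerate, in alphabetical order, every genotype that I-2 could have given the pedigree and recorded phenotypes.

I-2 ∈ {JJ Tt, JJ tt, Jj Tt, Jj tt}

J/I-1 un ·: jj
J/I-2 ? ·: Jj|JJ
J/II-1 aff I-1×I-2: Jj
J/II-2 ? ·: jj|Jj|JJ
J/III-1 aff II-2×II-1: Jj|JJ
⇒ J over [I-1,I-2,II-1,II-2,III-1]: 10 consistent
T/I-1 aff ·: Tt
T/I-2 ? ·: tt|Tt
T/II-1 un I-1×I-2: tt
T/II-2 ? ·: tt|Tt
T/III-1 un II-2×II-1: tt
⇒ T over [I-1,I-2,II-1,II-2,III-1]: 4 consistent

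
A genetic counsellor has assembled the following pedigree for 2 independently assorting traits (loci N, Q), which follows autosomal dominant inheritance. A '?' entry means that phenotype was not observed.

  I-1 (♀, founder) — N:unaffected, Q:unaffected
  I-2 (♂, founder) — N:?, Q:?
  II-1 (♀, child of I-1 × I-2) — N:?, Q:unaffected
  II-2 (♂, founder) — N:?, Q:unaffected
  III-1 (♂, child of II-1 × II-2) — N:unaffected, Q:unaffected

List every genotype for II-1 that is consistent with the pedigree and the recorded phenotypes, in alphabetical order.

N/I-1 un ·: nn
N/I-2 ? ·: nn|Nn|NN
N/II-1 ? I-1×I-2: nn|Nn
N/II-2 ? ·: nn|Nn
N/III-1 un II-1×II-2: nn
⇒ N over [I-1,I-2,II-1,II-2,III-1]: 8 consistent
Q/I-1 un ·: qq
Q/I-2 ? ·: qq|Qq
Q/II-1 un I-1×I-2: qq
Q/II-2 un ·: qq
Q/III-1 un II-1×II-2: qq
⇒ Q over [I-1,I-2,II-1,II-2,III-1]: 2 consistent

II-1 ∈ {Nn qq, nn qq}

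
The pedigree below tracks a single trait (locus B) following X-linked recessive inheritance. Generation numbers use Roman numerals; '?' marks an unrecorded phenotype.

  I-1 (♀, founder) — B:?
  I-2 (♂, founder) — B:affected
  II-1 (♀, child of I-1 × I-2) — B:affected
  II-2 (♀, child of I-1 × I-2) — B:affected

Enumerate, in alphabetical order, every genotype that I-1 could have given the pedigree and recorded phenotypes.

I-1 ∈ {X^BX^b, X^bX^b}

B/I-1 ? ·: X^BX^b|X^bX^b
B/I-2 aff ·: X^bY
B/II-1 aff I-1×I-2: X^bX^b
B/II-2 aff I-1×I-2: X^bX^b
⇒ B over [I-1,I-2,II-1,II-2]: 2 consistent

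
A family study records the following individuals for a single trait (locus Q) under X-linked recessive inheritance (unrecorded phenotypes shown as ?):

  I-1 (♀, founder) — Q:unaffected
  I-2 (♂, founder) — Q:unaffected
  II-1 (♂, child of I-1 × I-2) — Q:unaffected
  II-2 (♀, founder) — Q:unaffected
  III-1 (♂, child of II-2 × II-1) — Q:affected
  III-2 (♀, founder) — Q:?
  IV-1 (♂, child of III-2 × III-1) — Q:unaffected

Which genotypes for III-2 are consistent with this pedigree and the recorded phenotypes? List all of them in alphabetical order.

III-2 ∈ {X^QX^Q, X^QX^q}

Q/I-1 un ·: X^QX^Q|X^QX^q
Q/I-2 un ·: X^QY
Q/II-1 un I-1×I-2: X^QY
Q/II-2 un ·: X^QX^q
Q/III-1 aff II-2×II-1: X^qY
Q/III-2 ? ·: X^QX^Q|X^QX^q
Q/IV-1 un III-2×III-1: X^QY
⇒ Q over [I-1,I-2,II-1,II-2,III-1,III-2,IV-1]: 4 consistent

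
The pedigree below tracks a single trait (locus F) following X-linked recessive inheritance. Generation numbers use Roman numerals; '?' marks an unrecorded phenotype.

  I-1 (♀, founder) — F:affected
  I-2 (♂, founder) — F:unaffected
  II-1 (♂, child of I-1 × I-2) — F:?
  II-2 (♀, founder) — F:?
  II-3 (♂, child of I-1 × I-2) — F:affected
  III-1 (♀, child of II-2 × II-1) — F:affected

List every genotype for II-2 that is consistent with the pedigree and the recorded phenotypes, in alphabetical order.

F/I-1 aff ·: X^fX^f
F/I-2 un ·: X^FY
F/II-1 ? I-1×I-2: X^fY
F/II-2 ? ·: X^FX^f|X^fX^f
F/II-3 aff I-1×I-2: X^fY
F/III-1 aff II-2×II-1: X^fX^f
⇒ F over [I-1,I-2,II-1,II-2,II-3,III-1]: 2 consistent

II-2 ∈ {X^FX^f, X^fX^f}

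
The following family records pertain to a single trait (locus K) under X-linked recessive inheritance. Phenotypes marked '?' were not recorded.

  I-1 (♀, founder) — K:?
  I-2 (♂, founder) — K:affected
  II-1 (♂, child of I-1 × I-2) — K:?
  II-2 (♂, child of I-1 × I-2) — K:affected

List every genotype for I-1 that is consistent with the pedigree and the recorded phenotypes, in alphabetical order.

I-1 ∈ {X^KX^k, X^kX^k}

K/I-1 ? ·: X^KX^k|X^kX^k
K/I-2 aff ·: X^kY
K/II-1 ? I-1×I-2: X^KY|X^kY
K/II-2 aff I-1×I-2: X^kY
⇒ K over [I-1,I-2,II-1,II-2]: 3 consistent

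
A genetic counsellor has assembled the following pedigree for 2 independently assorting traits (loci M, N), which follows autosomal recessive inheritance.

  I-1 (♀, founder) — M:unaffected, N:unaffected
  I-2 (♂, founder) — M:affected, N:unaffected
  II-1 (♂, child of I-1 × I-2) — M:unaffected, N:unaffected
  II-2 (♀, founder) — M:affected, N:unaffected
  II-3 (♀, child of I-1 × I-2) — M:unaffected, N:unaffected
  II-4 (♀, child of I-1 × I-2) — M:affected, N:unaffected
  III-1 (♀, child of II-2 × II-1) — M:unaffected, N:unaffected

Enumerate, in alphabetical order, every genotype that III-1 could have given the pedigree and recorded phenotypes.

III-1 ∈ {Mm NN, Mm Nn}

M/I-1 un ·: Mm
M/I-2 aff ·: mm
M/II-1 un I-1×I-2: Mm
M/II-2 aff ·: mm
M/II-3 un I-1×I-2: Mm
M/II-4 aff I-1×I-2: mm
M/III-1 un II-2×II-1: Mm
⇒ M over [I-1,I-2,II-1,II-2,II-3,II-4,III-1]: 1 consistent
N/I-1 un ·: NN|Nn
N/I-2 un ·: NN|Nn
N/II-1 un I-1×I-2: NN|Nn
N/II-2 un ·: NN|Nn
N/II-3 un I-1×I-2: NN|Nn
N/II-4 un I-1×I-2: NN|Nn
N/III-1 un II-2×II-1: NN|Nn
⇒ N over [I-1,I-2,II-1,II-2,II-3,II-4,III-1]: 87 consistent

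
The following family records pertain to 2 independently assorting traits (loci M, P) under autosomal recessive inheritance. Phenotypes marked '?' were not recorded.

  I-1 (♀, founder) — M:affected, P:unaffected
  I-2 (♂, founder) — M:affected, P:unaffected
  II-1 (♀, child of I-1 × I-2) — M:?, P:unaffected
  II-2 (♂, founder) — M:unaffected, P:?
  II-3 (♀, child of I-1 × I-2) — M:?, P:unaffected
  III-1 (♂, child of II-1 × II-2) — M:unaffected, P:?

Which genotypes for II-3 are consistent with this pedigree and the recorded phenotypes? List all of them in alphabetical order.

M/I-1 aff ·: mm
M/I-2 aff ·: mm
M/II-1 ? I-1×I-2: mm
M/II-2 un ·: MM|Mm
M/II-3 ? I-1×I-2: mm
M/III-1 un II-1×II-2: Mm
⇒ M over [I-1,I-2,II-1,II-2,II-3,III-1]: 2 consistent
P/I-1 un ·: PP|Pp
P/I-2 un ·: PP|Pp
P/II-1 un I-1×I-2: PP|Pp
P/II-2 ? ·: PP|Pp|pp
P/II-3 un I-1×I-2: PP|Pp
P/III-1 ? II-1×II-2: PP|Pp|pp
⇒ P over [I-1,I-2,II-1,II-2,II-3,III-1]: 70 consistent

II-3 ∈ {mm PP, mm Pp}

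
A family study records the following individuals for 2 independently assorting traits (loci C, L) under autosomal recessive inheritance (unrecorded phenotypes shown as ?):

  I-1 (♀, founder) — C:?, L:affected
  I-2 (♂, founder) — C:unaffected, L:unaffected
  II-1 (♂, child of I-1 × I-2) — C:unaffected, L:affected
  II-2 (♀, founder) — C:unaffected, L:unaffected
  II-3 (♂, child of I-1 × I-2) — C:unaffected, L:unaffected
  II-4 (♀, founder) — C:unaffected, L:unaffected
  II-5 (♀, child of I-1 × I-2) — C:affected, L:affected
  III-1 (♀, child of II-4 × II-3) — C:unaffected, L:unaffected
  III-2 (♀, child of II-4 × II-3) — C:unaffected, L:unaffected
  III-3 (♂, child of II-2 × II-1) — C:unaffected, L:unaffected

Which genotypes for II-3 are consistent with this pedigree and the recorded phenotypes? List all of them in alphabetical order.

C/I-1 ? ·: Cc|cc
C/I-2 un ·: Cc
C/II-1 un I-1×I-2: CC|Cc
C/II-2 un ·: CC|Cc
C/II-3 un I-1×I-2: CC|Cc
C/II-4 un ·: CC|Cc
C/II-5 aff I-1×I-2: cc
C/III-1 un II-4×II-3: CC|Cc
C/III-2 un II-4×II-3: CC|Cc
C/III-3 un II-2×II-1: CC|Cc
⇒ C over [I-1,I-2,II-1,II-2,II-3,II-4,II-5,III-1,III-2,III-3]: 123 consistent
L/I-1 aff ·: ll
L/I-2 un ·: Ll
L/II-1 aff I-1×I-2: ll
L/II-2 un ·: LL|Ll
L/II-3 un I-1×I-2: Ll
L/II-4 un ·: LL|Ll
L/II-5 aff I-1×I-2: ll
L/III-1 un II-4×II-3: LL|Ll
L/III-2 un II-4×II-3: LL|Ll
L/III-3 un II-2×II-1: Ll
⇒ L over [I-1,I-2,II-1,II-2,II-3,II-4,II-5,III-1,III-2,III-3]: 16 consistent

II-3 ∈ {CC Ll, Cc Ll}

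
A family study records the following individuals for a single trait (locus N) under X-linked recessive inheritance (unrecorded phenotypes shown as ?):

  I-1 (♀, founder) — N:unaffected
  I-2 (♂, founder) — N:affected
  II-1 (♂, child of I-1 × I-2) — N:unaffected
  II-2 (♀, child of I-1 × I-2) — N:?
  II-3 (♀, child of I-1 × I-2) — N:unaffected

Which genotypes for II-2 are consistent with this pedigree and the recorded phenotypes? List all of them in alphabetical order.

II-2 ∈ {X^NX^n, X^nX^n}

N/I-1 un ·: X^NX^N|X^NX^n
N/I-2 aff ·: X^nY
N/II-1 un I-1×I-2: X^NY
N/II-2 ? I-1×I-2: X^NX^n|X^nX^n
N/II-3 un I-1×I-2: X^NX^n
⇒ N over [I-1,I-2,II-1,II-2,II-3]: 3 consistent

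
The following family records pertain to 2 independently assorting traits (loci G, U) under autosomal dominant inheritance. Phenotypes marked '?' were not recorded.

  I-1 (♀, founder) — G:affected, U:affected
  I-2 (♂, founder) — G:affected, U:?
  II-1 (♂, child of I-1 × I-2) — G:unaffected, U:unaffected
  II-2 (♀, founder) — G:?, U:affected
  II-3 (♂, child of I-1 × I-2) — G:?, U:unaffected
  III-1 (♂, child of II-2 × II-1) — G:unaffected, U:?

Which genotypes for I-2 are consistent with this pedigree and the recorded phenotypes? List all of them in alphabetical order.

I-2 ∈ {Gg Uu, Gg uu}

G/I-1 aff ·: Gg
G/I-2 aff ·: Gg
G/II-1 un I-1×I-2: gg
G/II-2 ? ·: gg|Gg
G/II-3 ? I-1×I-2: gg|Gg|GG
G/III-1 un II-2×II-1: gg
⇒ G over [I-1,I-2,II-1,II-2,II-3,III-1]: 6 consistent
U/I-1 aff ·: Uu
U/I-2 ? ·: uu|Uu
U/II-1 un I-1×I-2: uu
U/II-2 aff ·: Uu|UU
U/II-3 un I-1×I-2: uu
U/III-1 ? II-2×II-1: uu|Uu
⇒ U over [I-1,I-2,II-1,II-2,II-3,III-1]: 6 consistent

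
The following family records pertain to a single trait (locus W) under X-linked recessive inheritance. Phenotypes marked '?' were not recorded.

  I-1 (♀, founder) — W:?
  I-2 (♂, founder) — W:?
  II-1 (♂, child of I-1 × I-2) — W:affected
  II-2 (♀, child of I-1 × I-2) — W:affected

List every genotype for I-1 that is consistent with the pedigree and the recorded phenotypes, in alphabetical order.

W/I-1 ? ·: X^WX^w|X^wX^w
W/I-2 ? ·: X^wY
W/II-1 aff I-1×I-2: X^wY
W/II-2 aff I-1×I-2: X^wX^w
⇒ W over [I-1,I-2,II-1,II-2]: 2 consistent

I-1 ∈ {X^WX^w, X^wX^w}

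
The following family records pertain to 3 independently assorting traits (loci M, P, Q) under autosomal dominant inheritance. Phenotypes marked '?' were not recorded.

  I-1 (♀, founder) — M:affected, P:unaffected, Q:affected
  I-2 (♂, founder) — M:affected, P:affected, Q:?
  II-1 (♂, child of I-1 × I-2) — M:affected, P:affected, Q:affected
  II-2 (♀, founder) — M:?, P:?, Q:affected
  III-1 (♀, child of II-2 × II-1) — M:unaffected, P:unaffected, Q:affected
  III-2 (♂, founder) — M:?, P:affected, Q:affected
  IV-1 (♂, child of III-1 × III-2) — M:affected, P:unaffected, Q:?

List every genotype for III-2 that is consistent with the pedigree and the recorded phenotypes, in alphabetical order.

III-2 ∈ {MM Pp QQ, MM Pp Qq, Mm Pp QQ, Mm Pp Qq}

M/I-1 aff ·: Mm|MM
M/I-2 aff ·: Mm|MM
M/II-1 aff I-1×I-2: Mm
M/II-2 ? ·: mm|Mm
M/III-1 un II-2×II-1: mm
M/III-2 ? ·: Mm|MM
M/IV-1 aff III-1×III-2: Mm
⇒ M over [I-1,I-2,II-1,II-2,III-1,III-2,IV-1]: 12 consistent
P/I-1 un ·: pp
P/I-2 aff ·: Pp|PP
P/II-1 aff I-1×I-2: Pp
P/II-2 ? ·: pp|Pp
P/III-1 un II-2×II-1: pp
P/III-2 aff ·: Pp
P/IV-1 un III-1×III-2: pp
⇒ P over [I-1,I-2,II-1,II-2,III-1,III-2,IV-1]: 4 consistent
Q/I-1 aff ·: Qq|QQ
Q/I-2 ? ·: qq|Qq|QQ
Q/II-1 aff I-1×I-2: Qq|QQ
Q/II-2 aff ·: Qq|QQ
Q/III-1 aff II-2×II-1: Qq|QQ
Q/III-2 aff ·: Qq|QQ
Q/IV-1 ? III-1×III-2: qq|Qq|QQ
⇒ Q over [I-1,I-2,II-1,II-2,III-1,III-2,IV-1]: 124 consistent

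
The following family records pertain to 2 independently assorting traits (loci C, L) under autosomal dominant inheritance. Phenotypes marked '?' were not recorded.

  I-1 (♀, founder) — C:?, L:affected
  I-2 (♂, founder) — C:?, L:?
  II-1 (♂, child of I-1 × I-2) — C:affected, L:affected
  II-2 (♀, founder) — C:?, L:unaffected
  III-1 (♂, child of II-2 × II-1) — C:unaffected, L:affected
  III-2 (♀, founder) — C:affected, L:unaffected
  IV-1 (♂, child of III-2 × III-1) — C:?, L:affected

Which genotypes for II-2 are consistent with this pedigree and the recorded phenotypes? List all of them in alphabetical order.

C/I-1 ? ·: cc|Cc|CC
C/I-2 ? ·: cc|Cc|CC
C/II-1 aff I-1×I-2: Cc
C/II-2 ? ·: cc|Cc
C/III-1 un II-2×II-1: cc
C/III-2 aff ·: Cc|CC
C/IV-1 ? III-2×III-1: cc|Cc
⇒ C over [I-1,I-2,II-1,II-2,III-1,III-2,IV-1]: 42 consistent
L/I-1 aff ·: Ll|LL
L/I-2 ? ·: ll|Ll|LL
L/II-1 aff I-1×I-2: Ll|LL
L/II-2 un ·: ll
L/III-1 aff II-2×II-1: Ll
L/III-2 un ·: ll
L/IV-1 aff III-2×III-1: Ll
⇒ L over [I-1,I-2,II-1,II-2,III-1,III-2,IV-1]: 9 consistent

II-2 ∈ {Cc ll, cc ll}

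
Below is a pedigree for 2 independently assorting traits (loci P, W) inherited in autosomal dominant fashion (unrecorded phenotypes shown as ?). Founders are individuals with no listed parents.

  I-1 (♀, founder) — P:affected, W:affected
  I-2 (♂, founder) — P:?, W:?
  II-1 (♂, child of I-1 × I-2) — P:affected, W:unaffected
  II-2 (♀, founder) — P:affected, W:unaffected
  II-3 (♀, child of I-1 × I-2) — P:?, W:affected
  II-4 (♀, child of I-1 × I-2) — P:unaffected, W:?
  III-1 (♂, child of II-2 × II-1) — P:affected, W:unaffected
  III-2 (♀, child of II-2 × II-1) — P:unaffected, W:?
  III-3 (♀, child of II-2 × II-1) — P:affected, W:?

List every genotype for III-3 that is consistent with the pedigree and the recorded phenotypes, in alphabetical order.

III-3 ∈ {PP ww, Pp ww}

P/I-1 aff ·: Pp
P/I-2 ? ·: pp|Pp
P/II-1 aff I-1×I-2: Pp
P/II-2 aff ·: Pp
P/II-3 ? I-1×I-2: pp|Pp|PP
P/II-4 un I-1×I-2: pp
P/III-1 aff II-2×II-1: Pp|PP
P/III-2 un II-2×II-1: pp
P/III-3 aff II-2×II-1: Pp|PP
⇒ P over [I-1,I-2,II-1,II-2,II-3,II-4,III-1,III-2,III-3]: 20 consistent
W/I-1 aff ·: Ww
W/I-2 ? ·: ww|Ww
W/II-1 un I-1×I-2: ww
W/II-2 un ·: ww
W/II-3 aff I-1×I-2: Ww|WW
W/II-4 ? I-1×I-2: ww|Ww|WW
W/III-1 un II-2×II-1: ww
W/III-2 ? II-2×II-1: ww
W/III-3 ? II-2×II-1: ww
⇒ W over [I-1,I-2,II-1,II-2,II-3,II-4,III-1,III-2,III-3]: 8 consistent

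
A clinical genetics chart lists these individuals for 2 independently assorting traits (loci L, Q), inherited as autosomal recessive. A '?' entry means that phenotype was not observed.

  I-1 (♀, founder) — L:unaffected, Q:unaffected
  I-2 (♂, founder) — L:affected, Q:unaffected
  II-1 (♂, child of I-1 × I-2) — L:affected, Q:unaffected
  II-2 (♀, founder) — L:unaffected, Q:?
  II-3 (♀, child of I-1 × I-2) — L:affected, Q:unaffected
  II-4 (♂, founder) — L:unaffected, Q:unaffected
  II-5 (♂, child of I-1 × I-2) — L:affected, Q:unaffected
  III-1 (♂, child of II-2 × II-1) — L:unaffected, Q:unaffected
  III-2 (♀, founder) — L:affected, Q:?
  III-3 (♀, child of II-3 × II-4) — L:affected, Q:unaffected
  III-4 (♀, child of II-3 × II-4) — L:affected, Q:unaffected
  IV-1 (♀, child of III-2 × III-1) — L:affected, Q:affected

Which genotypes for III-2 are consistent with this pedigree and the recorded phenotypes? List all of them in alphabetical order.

L/I-1 un ·: Ll
L/I-2 aff ·: ll
L/II-1 aff I-1×I-2: ll
L/II-2 un ·: LL|Ll
L/II-3 aff I-1×I-2: ll
L/II-4 un ·: Ll
L/II-5 aff I-1×I-2: ll
L/III-1 un II-2×II-1: Ll
L/III-2 aff ·: ll
L/III-3 aff II-3×II-4: ll
L/III-4 aff II-3×II-4: ll
L/IV-1 aff III-2×III-1: ll
⇒ L over [I-1,I-2,II-1,II-2,II-3,II-4,II-5,III-1,III-2,III-3,III-4,IV-1]: 2 consistent
Q/I-1 un ·: QQ|Qq
Q/I-2 un ·: QQ|Qq
Q/II-1 un I-1×I-2: QQ|Qq
Q/II-2 ? ·: QQ|Qq|qq
Q/II-3 un I-1×I-2: QQ|Qq
Q/II-4 un ·: QQ|Qq
Q/II-5 un I-1×I-2: QQ|Qq
Q/III-1 un II-2×II-1: Qq
Q/III-2 ? ·: Qq|qq
Q/III-3 un II-3×II-4: QQ|Qq
Q/III-4 un II-3×II-4: QQ|Qq
Q/IV-1 aff III-2×III-1: qq
⇒ Q over [I-1,I-2,II-1,II-2,II-3,II-4,II-5,III-1,III-2,III-3,III-4,IV-1]: 800 consistent

III-2 ∈ {ll Qq, ll qq}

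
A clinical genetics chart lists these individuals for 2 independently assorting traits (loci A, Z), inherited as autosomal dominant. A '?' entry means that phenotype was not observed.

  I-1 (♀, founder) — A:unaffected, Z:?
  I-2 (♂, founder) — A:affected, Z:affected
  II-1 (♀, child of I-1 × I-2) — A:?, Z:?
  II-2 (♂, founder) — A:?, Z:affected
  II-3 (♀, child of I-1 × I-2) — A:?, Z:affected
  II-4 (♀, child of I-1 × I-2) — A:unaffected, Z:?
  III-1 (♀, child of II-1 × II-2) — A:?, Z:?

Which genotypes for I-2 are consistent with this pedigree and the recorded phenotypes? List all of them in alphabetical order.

A/I-1 un ·: aa
A/I-2 aff ·: Aa
A/II-1 ? I-1×I-2: aa|Aa
A/II-2 ? ·: aa|Aa|AA
A/II-3 ? I-1×I-2: aa|Aa
A/II-4 un I-1×I-2: aa
A/III-1 ? II-1×II-2: aa|Aa|AA
⇒ A over [I-1,I-2,II-1,II-2,II-3,II-4,III-1]: 22 consistent
Z/I-1 ? ·: zz|Zz|ZZ
Z/I-2 aff ·: Zz|ZZ
Z/II-1 ? I-1×I-2: zz|Zz|ZZ
Z/II-2 aff ·: Zz|ZZ
Z/II-3 aff I-1×I-2: Zz|ZZ
Z/II-4 ? I-1×I-2: zz|Zz|ZZ
Z/III-1 ? II-1×II-2: zz|Zz|ZZ
⇒ Z over [I-1,I-2,II-1,II-2,II-3,II-4,III-1]: 154 consistent

I-2 ∈ {Aa ZZ, Aa Zz}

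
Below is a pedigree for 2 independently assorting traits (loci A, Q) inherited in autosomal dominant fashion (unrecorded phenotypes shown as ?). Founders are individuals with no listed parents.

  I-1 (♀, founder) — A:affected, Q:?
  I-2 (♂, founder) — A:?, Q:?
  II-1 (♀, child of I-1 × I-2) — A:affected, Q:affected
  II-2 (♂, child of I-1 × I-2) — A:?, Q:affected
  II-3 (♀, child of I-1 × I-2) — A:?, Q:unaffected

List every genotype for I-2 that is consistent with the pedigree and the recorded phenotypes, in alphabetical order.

A/I-1 aff ·: Aa|AA
A/I-2 ? ·: aa|Aa|AA
A/II-1 aff I-1×I-2: Aa|AA
A/II-2 ? I-1×I-2: aa|Aa|AA
A/II-3 ? I-1×I-2: aa|Aa|AA
⇒ A over [I-1,I-2,II-1,II-2,II-3]: 40 consistent
Q/I-1 ? ·: qq|Qq
Q/I-2 ? ·: qq|Qq
Q/II-1 aff I-1×I-2: Qq|QQ
Q/II-2 aff I-1×I-2: Qq|QQ
Q/II-3 un I-1×I-2: qq
⇒ Q over [I-1,I-2,II-1,II-2,II-3]: 6 consistent

I-2 ∈ {AA Qq, AA qq, Aa Qq, Aa qq, aa Qq, aa qq}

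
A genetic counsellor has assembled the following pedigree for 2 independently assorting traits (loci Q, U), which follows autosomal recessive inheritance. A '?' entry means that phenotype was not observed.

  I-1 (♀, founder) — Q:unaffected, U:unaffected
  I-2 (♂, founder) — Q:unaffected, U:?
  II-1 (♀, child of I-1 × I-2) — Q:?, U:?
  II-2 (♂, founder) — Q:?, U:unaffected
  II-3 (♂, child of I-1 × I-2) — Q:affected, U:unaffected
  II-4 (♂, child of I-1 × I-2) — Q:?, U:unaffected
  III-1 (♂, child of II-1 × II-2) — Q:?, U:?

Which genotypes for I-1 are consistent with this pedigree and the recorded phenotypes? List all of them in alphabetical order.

Q/I-1 un ·: Qq
Q/I-2 un ·: Qq
Q/II-1 ? I-1×I-2: QQ|Qq|qq
Q/II-2 ? ·: QQ|Qq|qq
Q/II-3 aff I-1×I-2: qq
Q/II-4 ? I-1×I-2: QQ|Qq|qq
Q/III-1 ? II-1×II-2: QQ|Qq|qq
⇒ Q over [I-1,I-2,II-1,II-2,II-3,II-4,III-1]: 45 consistent
U/I-1 un ·: UU|Uu
U/I-2 ? ·: UU|Uu|uu
U/II-1 ? I-1×I-2: UU|Uu|uu
U/II-2 un ·: UU|Uu
U/II-3 un I-1×I-2: UU|Uu
U/II-4 un I-1×I-2: UU|Uu
U/III-1 ? II-1×II-2: UU|Uu|uu
⇒ U over [I-1,I-2,II-1,II-2,II-3,II-4,III-1]: 124 consistent

I-1 ∈ {Qq UU, Qq Uu}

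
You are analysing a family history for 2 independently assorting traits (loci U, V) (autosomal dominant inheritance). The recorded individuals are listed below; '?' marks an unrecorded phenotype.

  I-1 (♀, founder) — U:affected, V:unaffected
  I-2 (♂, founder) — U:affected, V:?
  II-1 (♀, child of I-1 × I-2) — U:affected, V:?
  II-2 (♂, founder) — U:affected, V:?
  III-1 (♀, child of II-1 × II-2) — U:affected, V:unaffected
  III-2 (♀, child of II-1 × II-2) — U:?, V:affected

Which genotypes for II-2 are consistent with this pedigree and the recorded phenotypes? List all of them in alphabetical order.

II-2 ∈ {UU Vv, UU vv, Uu Vv, Uu vv}

U/I-1 aff ·: Uu|UU
U/I-2 aff ·: Uu|UU
U/II-1 aff I-1×I-2: Uu|UU
U/II-2 aff ·: Uu|UU
U/III-1 aff II-1×II-2: Uu|UU
U/III-2 ? II-1×II-2: uu|Uu|UU
⇒ U over [I-1,I-2,II-1,II-2,III-1,III-2]: 50 consistent
V/I-1 un ·: vv
V/I-2 ? ·: vv|Vv|VV
V/II-1 ? I-1×I-2: vv|Vv
V/II-2 ? ·: vv|Vv
V/III-1 un II-1×II-2: vv
V/III-2 aff II-1×II-2: Vv|VV
⇒ V over [I-1,I-2,II-1,II-2,III-1,III-2]: 8 consistent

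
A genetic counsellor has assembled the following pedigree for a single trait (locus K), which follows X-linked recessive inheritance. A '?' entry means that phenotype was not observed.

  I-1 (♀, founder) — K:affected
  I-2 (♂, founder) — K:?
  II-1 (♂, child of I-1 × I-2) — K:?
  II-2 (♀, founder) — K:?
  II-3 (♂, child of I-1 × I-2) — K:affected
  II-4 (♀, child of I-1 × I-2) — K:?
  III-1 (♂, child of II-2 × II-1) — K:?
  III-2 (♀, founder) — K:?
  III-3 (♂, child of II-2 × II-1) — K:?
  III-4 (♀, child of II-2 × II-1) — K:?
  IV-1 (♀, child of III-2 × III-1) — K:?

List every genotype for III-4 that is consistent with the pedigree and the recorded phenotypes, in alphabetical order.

K/I-1 aff ·: X^kX^k
K/I-2 ? ·: X^KY|X^kY
K/II-1 ? I-1×I-2: X^kY
K/II-2 ? ·: X^KX^K|X^KX^k|X^kX^k
K/II-3 aff I-1×I-2: X^kY
K/II-4 ? I-1×I-2: X^KX^k|X^kX^k
K/III-1 ? II-2×II-1: X^KY|X^kY
K/III-2 ? ·: X^KX^K|X^KX^k|X^kX^k
K/III-3 ? II-2×II-1: X^KY|X^kY
K/III-4 ? II-2×II-1: X^KX^k|X^kX^k
K/IV-1 ? III-2×III-1: X^KX^K|X^KX^k|X^kX^k
⇒ K over [I-1,I-2,II-1,II-2,II-3,II-4,III-1,III-2,III-3,III-4,IV-1]: 80 consistent

III-4 ∈ {X^KX^k, X^kX^k}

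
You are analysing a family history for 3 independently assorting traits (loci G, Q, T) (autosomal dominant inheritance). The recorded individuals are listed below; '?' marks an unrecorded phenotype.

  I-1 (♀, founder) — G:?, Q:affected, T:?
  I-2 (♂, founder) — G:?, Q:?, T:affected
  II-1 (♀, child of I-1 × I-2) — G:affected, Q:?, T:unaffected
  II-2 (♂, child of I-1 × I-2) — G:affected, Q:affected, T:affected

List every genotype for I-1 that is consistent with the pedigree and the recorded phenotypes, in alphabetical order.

G/I-1 ? ·: gg|Gg|GG
G/I-2 ? ·: gg|Gg|GG
G/II-1 aff I-1×I-2: Gg|GG
G/II-2 aff I-1×I-2: Gg|GG
⇒ G over [I-1,I-2,II-1,II-2]: 17 consistent
Q/I-1 aff ·: Qq|QQ
Q/I-2 ? ·: qq|Qq|QQ
Q/II-1 ? I-1×I-2: qq|Qq|QQ
Q/II-2 aff I-1×I-2: Qq|QQ
⇒ Q over [I-1,I-2,II-1,II-2]: 18 consistent
T/I-1 ? ·: tt|Tt
T/I-2 aff ·: Tt
T/II-1 un I-1×I-2: tt
T/II-2 aff I-1×I-2: Tt|TT
⇒ T over [I-1,I-2,II-1,II-2]: 3 consistent

I-1 ∈ {GG QQ Tt, GG QQ tt, GG Qq Tt, GG Qq tt, Gg QQ Tt, Gg QQ tt, Gg Qq Tt, Gg Qq tt, gg QQ Tt, gg QQ tt, gg Qq Tt, gg Qq tt}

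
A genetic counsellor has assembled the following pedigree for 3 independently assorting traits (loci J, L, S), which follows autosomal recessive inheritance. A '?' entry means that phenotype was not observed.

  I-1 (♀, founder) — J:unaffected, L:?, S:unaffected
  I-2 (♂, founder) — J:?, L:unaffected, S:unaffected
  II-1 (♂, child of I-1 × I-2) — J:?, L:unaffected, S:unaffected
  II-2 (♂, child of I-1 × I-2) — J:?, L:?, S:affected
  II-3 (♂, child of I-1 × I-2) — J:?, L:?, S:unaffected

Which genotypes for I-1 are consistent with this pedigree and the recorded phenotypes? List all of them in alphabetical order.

I-1 ∈ {JJ LL Ss, JJ Ll Ss, JJ ll Ss, Jj LL Ss, Jj Ll Ss, Jj ll Ss}

J/I-1 un ·: JJ|Jj
J/I-2 ? ·: JJ|Jj|jj
J/II-1 ? I-1×I-2: JJ|Jj|jj
J/II-2 ? I-1×I-2: JJ|Jj|jj
J/II-3 ? I-1×I-2: JJ|Jj|jj
⇒ J over [I-1,I-2,II-1,II-2,II-3]: 53 consistent
L/I-1 ? ·: LL|Ll|ll
L/I-2 un ·: LL|Ll
L/II-1 un I-1×I-2: LL|Ll
L/II-2 ? I-1×I-2: LL|Ll|ll
L/II-3 ? I-1×I-2: LL|Ll|ll
⇒ L over [I-1,I-2,II-1,II-2,II-3]: 40 consistent
S/I-1 un ·: Ss
S/I-2 un ·: Ss
S/II-1 un I-1×I-2: SS|Ss
S/II-2 aff I-1×I-2: ss
S/II-3 un I-1×I-2: SS|Ss
⇒ S over [I-1,I-2,II-1,II-2,II-3]: 4 consistent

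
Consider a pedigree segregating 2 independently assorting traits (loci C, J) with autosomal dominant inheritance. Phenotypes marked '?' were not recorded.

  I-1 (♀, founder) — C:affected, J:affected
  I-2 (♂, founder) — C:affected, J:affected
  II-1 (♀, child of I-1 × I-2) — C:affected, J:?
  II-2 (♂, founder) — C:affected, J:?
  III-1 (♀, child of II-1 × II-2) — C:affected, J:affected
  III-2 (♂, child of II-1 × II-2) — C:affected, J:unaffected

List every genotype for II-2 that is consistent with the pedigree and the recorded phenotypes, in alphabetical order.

C/I-1 aff ·: Cc|CC
C/I-2 aff ·: Cc|CC
C/II-1 aff I-1×I-2: Cc|CC
C/II-2 aff ·: Cc|CC
C/III-1 aff II-1×II-2: Cc|CC
C/III-2 aff II-1×II-2: Cc|CC
⇒ C over [I-1,I-2,II-1,II-2,III-1,III-2]: 44 consistent
J/I-1 aff ·: Jj|JJ
J/I-2 aff ·: Jj|JJ
J/II-1 ? I-1×I-2: jj|Jj
J/II-2 ? ·: jj|Jj
J/III-1 aff II-1×II-2: Jj|JJ
J/III-2 un II-1×II-2: jj
⇒ J over [I-1,I-2,II-1,II-2,III-1,III-2]: 10 consistent

II-2 ∈ {CC Jj, CC jj, Cc Jj, Cc jj}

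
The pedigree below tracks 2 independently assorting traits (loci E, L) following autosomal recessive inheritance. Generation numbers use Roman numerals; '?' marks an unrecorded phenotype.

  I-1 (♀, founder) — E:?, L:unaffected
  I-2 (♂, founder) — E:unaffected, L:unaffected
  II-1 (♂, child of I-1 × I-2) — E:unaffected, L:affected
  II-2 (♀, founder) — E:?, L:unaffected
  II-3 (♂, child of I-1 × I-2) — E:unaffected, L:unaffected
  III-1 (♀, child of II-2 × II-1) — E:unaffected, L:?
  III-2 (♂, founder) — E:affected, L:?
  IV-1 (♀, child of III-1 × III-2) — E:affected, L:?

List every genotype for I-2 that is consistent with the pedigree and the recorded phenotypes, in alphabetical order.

I-2 ∈ {EE Ll, Ee Ll}

E/I-1 ? ·: EE|Ee|ee
E/I-2 un ·: EE|Ee
E/II-1 un I-1×I-2: EE|Ee
E/II-2 ? ·: EE|Ee|ee
E/II-3 un I-1×I-2: EE|Ee
E/III-1 un II-2×II-1: Ee
E/III-2 aff ·: ee
E/IV-1 aff III-1×III-2: ee
⇒ E over [I-1,I-2,II-1,II-2,II-3,III-1,III-2,IV-1]: 38 consistent
L/I-1 un ·: Ll
L/I-2 un ·: Ll
L/II-1 aff I-1×I-2: ll
L/II-2 un ·: LL|Ll
L/II-3 un I-1×I-2: LL|Ll
L/III-1 ? II-2×II-1: Ll|ll
L/III-2 ? ·: LL|Ll|ll
L/IV-1 ? III-1×III-2: LL|Ll|ll
⇒ L over [I-1,I-2,II-1,II-2,II-3,III-1,III-2,IV-1]: 36 consistent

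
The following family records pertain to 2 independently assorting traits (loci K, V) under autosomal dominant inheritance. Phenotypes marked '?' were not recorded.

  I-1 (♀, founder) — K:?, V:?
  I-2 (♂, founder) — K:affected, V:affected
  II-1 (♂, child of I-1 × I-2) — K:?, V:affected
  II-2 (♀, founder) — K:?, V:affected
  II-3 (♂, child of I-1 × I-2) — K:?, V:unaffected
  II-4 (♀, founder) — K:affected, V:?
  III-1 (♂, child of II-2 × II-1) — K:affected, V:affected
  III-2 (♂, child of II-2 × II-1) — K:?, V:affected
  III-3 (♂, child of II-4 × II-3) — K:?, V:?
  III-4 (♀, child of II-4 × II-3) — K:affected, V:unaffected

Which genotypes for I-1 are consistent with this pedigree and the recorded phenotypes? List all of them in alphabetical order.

K/I-1 ? ·: kk|Kk|KK
K/I-2 aff ·: Kk|KK
K/II-1 ? I-1×I-2: kk|Kk|KK
K/II-2 ? ·: kk|Kk|KK
K/II-3 ? I-1×I-2: kk|Kk|KK
K/II-4 aff ·: Kk|KK
K/III-1 aff II-2×II-1: Kk|KK
K/III-2 ? II-2×II-1: kk|Kk|KK
K/III-3 ? II-4×II-3: kk|Kk|KK
K/III-4 aff II-4×II-3: Kk|KK
⇒ K over [I-1,I-2,II-1,II-2,II-3,II-4,III-1,III-2,III-3,III-4]: 1263 consistent
V/I-1 ? ·: vv|Vv
V/I-2 aff ·: Vv
V/II-1 aff I-1×I-2: Vv|VV
V/II-2 aff ·: Vv|VV
V/II-3 un I-1×I-2: vv
V/II-4 ? ·: vv|Vv
V/III-1 aff II-2×II-1: Vv|VV
V/III-2 aff II-2×II-1: Vv|VV
V/III-3 ? II-4×II-3: vv|Vv
V/III-4 un II-4×II-3: vv
⇒ V over [I-1,I-2,II-1,II-2,II-3,II-4,III-1,III-2,III-3,III-4]: 63 consistent

I-1 ∈ {KK Vv, KK vv, Kk Vv, Kk vv, kk Vv, kk vv}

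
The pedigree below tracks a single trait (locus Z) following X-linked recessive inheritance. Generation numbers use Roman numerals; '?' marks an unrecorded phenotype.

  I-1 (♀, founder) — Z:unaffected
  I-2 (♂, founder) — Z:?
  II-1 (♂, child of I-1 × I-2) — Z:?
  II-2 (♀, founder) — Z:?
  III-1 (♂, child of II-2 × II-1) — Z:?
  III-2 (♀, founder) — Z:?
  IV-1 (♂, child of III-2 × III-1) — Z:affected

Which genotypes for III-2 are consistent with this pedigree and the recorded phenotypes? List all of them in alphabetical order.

III-2 ∈ {X^ZX^z, X^zX^z}

Z/I-1 un ·: X^ZX^Z|X^ZX^z
Z/I-2 ? ·: X^ZY|X^zY
Z/II-1 ? I-1×I-2: X^ZY|X^zY
Z/II-2 ? ·: X^ZX^Z|X^ZX^z|X^zX^z
Z/III-1 ? II-2×II-1: X^ZY|X^zY
Z/III-2 ? ·: X^ZX^z|X^zX^z
Z/IV-1 aff III-2×III-1: X^zY
⇒ Z over [I-1,I-2,II-1,II-2,III-1,III-2,IV-1]: 48 consistent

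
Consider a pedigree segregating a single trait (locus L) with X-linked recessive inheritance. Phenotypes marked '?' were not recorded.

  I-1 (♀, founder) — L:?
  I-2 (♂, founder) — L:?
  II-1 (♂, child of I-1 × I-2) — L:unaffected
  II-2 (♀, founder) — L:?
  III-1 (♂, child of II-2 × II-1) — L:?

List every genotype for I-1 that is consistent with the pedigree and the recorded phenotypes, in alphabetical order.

L/I-1 ? ·: X^LX^L|X^LX^l
L/I-2 ? ·: X^LY|X^lY
L/II-1 un I-1×I-2: X^LY
L/II-2 ? ·: X^LX^L|X^LX^l|X^lX^l
L/III-1 ? II-2×II-1: X^LY|X^lY
⇒ L over [I-1,I-2,II-1,II-2,III-1]: 16 consistent

I-1 ∈ {X^LX^L, X^LX^l}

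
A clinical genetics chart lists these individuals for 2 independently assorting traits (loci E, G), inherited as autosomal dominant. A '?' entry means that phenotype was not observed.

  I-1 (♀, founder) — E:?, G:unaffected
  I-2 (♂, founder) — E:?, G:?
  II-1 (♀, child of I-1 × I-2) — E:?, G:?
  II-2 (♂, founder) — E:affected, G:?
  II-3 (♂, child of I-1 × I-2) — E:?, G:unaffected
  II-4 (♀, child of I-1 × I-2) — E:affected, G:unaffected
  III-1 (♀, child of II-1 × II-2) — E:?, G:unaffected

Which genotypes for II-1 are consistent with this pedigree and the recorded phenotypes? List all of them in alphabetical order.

II-1 ∈ {EE Gg, EE gg, Ee Gg, Ee gg, ee Gg, ee gg}

E/I-1 ? ·: ee|Ee|EE
E/I-2 ? ·: ee|Ee|EE
E/II-1 ? I-1×I-2: ee|Ee|EE
E/II-2 aff ·: Ee|EE
E/II-3 ? I-1×I-2: ee|Ee|EE
E/II-4 aff I-1×I-2: Ee|EE
E/III-1 ? II-1×II-2: ee|Ee|EE
⇒ E over [I-1,I-2,II-1,II-2,II-3,II-4,III-1]: 175 consistent
G/I-1 un ·: gg
G/I-2 ? ·: gg|Gg
G/II-1 ? I-1×I-2: gg|Gg
G/II-2 ? ·: gg|Gg
G/II-3 un I-1×I-2: gg
G/II-4 un I-1×I-2: gg
G/III-1 un II-1×II-2: gg
⇒ G over [I-1,I-2,II-1,II-2,II-3,II-4,III-1]: 6 consistent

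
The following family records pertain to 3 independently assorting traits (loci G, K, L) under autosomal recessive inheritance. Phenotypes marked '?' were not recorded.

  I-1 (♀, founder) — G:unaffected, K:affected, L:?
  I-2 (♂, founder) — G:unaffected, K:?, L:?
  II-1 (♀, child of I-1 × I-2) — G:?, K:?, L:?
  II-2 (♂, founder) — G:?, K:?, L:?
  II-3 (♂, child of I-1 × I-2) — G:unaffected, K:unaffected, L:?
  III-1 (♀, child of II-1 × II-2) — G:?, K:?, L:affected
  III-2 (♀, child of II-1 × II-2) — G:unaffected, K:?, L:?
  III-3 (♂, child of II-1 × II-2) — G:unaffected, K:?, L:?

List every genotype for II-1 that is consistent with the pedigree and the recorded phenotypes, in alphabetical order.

II-1 ∈ {GG Kk Ll, GG Kk ll, GG kk Ll, GG kk ll, Gg Kk Ll, Gg Kk ll, Gg kk Ll, Gg kk ll, gg Kk Ll, gg Kk ll, gg kk Ll, gg kk ll}

G/I-1 un ·: GG|Gg
G/I-2 un ·: GG|Gg
G/II-1 ? I-1×I-2: GG|Gg|gg
G/II-2 ? ·: GG|Gg|gg
G/II-3 un I-1×I-2: GG|Gg
G/III-1 ? II-1×II-2: GG|Gg|gg
G/III-2 un II-1×II-2: GG|Gg
G/III-3 un II-1×II-2: GG|Gg
⇒ G over [I-1,I-2,II-1,II-2,II-3,III-1,III-2,III-3]: 208 consistent
K/I-1 aff ·: kk
K/I-2 ? ·: KK|Kk
K/II-1 ? I-1×I-2: Kk|kk
K/II-2 ? ·: KK|Kk|kk
K/II-3 un I-1×I-2: Kk
K/III-1 ? II-1×II-2: KK|Kk|kk
K/III-2 ? II-1×II-2: KK|Kk|kk
K/III-3 ? II-1×II-2: KK|Kk|kk
⇒ K over [I-1,I-2,II-1,II-2,II-3,III-1,III-2,III-3]: 96 consistent
L/I-1 ? ·: LL|Ll|ll
L/I-2 ? ·: LL|Ll|ll
L/II-1 ? I-1×I-2: Ll|ll
L/II-2 ? ·: Ll|ll
L/II-3 ? I-1×I-2: LL|Ll|ll
L/III-1 aff II-1×II-2: ll
L/III-2 ? II-1×II-2: LL|Ll|ll
L/III-3 ? II-1×II-2: LL|Ll|ll
⇒ L over [I-1,I-2,II-1,II-2,II-3,III-1,III-2,III-3]: 209 consistent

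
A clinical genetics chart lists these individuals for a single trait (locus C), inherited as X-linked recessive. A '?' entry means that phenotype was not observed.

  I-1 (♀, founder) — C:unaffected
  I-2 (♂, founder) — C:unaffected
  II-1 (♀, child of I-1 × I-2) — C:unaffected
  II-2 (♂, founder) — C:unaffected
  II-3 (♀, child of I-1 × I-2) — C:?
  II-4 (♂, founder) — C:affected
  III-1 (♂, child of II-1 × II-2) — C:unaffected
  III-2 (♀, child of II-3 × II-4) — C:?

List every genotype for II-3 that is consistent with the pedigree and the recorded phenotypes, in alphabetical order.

II-3 ∈ {X^CX^C, X^CX^c}

C/I-1 un ·: X^CX^C|X^CX^c
C/I-2 un ·: X^CY
C/II-1 un I-1×I-2: X^CX^C|X^CX^c
C/II-2 un ·: X^CY
C/II-3 ? I-1×I-2: X^CX^C|X^CX^c
C/II-4 aff ·: X^cY
C/III-1 un II-1×II-2: X^CY
C/III-2 ? II-3×II-4: X^CX^c|X^cX^c
⇒ C over [I-1,I-2,II-1,II-2,II-3,II-4,III-1,III-2]: 7 consistent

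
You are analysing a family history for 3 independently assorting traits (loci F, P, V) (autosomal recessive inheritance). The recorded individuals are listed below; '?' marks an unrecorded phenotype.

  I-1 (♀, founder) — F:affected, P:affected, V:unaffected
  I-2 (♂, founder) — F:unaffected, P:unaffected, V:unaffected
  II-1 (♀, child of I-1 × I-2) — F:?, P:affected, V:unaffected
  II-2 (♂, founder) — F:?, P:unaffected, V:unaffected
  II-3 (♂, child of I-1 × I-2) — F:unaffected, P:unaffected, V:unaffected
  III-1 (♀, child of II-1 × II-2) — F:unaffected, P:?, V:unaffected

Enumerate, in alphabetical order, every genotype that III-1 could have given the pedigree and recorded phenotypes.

F/I-1 aff ·: ff
F/I-2 un ·: FF|Ff
F/II-1 ? I-1×I-2: Ff|ff
F/II-2 ? ·: FF|Ff|ff
F/II-3 un I-1×I-2: Ff
F/III-1 un II-1×II-2: FF|Ff
⇒ F over [I-1,I-2,II-1,II-2,II-3,III-1]: 12 consistent
P/I-1 aff ·: pp
P/I-2 un ·: Pp
P/II-1 aff I-1×I-2: pp
P/II-2 un ·: PP|Pp
P/II-3 un I-1×I-2: Pp
P/III-1 ? II-1×II-2: Pp|pp
⇒ P over [I-1,I-2,II-1,II-2,II-3,III-1]: 3 consistent
V/I-1 un ·: VV|Vv
V/I-2 un ·: VV|Vv
V/II-1 un I-1×I-2: VV|Vv
V/II-2 un ·: VV|Vv
V/II-3 un I-1×I-2: VV|Vv
V/III-1 un II-1×II-2: VV|Vv
⇒ V over [I-1,I-2,II-1,II-2,II-3,III-1]: 45 consistent

III-1 ∈ {FF Pp VV, FF Pp Vv, FF pp VV, FF pp Vv, Ff Pp VV, Ff Pp Vv, Ff pp VV, Ff pp Vv}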